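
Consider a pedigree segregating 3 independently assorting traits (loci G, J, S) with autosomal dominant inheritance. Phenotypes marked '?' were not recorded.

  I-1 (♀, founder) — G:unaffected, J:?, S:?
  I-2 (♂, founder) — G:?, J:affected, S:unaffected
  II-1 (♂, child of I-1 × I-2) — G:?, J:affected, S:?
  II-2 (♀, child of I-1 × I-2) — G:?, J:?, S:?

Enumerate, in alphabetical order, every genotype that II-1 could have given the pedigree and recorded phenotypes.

G/I-1 un ·: gg
G/I-2 ? ·: gg|Gg|GG
G/II-1 ? I-1×I-2: gg|Gg
G/II-2 ? I-1×I-2: gg|Gg
⇒ G over [I-1,I-2,II-1,II-2]: 6 consistent
J/I-1 ? ·: jj|Jj|JJ
J/I-2 aff ·: Jj|JJ
J/II-1 aff I-1×I-2: Jj|JJ
J/II-2 ? I-1×I-2: jj|Jj|JJ
⇒ J over [I-1,I-2,II-1,II-2]: 18 consistent
S/I-1 ? ·: ss|Ss|SS
S/I-2 un ·: ss
S/II-1 ? I-1×I-2: ss|Ss
S/II-2 ? I-1×I-2: ss|Ss
⇒ S over [I-1,I-2,II-1,II-2]: 6 consistent

II-1 ∈ {Gg JJ Ss, Gg JJ ss, Gg Jj Ss, Gg Jj ss, gg JJ Ss, gg JJ ss, gg Jj Ss, gg Jj ss}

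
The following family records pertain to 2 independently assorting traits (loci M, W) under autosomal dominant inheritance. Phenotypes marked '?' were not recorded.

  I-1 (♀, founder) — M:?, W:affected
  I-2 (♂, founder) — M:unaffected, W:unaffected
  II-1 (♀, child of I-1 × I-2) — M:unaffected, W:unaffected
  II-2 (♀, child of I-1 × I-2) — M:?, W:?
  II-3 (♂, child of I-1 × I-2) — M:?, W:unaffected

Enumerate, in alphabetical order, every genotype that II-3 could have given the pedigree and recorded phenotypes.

M/I-1 ? ·: mm|Mm
M/I-2 un ·: mm
M/II-1 un I-1×I-2: mm
M/II-2 ? I-1×I-2: mm|Mm
M/II-3 ? I-1×I-2: mm|Mm
⇒ M over [I-1,I-2,II-1,II-2,II-3]: 5 consistent
W/I-1 aff ·: Ww
W/I-2 un ·: ww
W/II-1 un I-1×I-2: ww
W/II-2 ? I-1×I-2: ww|Ww
W/II-3 un I-1×I-2: ww
⇒ W over [I-1,I-2,II-1,II-2,II-3]: 2 consistent

II-3 ∈ {Mm ww, mm ww}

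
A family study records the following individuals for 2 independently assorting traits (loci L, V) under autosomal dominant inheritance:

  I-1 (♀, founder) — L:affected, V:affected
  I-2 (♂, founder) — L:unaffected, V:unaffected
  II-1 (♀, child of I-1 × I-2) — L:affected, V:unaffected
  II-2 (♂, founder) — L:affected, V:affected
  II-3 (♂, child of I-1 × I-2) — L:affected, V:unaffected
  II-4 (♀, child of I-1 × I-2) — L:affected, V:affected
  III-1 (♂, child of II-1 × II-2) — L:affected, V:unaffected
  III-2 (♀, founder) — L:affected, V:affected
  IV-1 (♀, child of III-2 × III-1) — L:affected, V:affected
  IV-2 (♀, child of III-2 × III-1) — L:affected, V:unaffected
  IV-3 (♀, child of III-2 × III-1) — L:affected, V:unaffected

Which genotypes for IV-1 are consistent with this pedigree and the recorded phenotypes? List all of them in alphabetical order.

L/I-1 aff ·: Ll|LL
L/I-2 un ·: ll
L/II-1 aff I-1×I-2: Ll
L/II-2 aff ·: Ll|LL
L/II-3 aff I-1×I-2: Ll
L/II-4 aff I-1×I-2: Ll
L/III-1 aff II-1×II-2: Ll|LL
L/III-2 aff ·: Ll|LL
L/IV-1 aff III-2×III-1: Ll|LL
L/IV-2 aff III-2×III-1: Ll|LL
L/IV-3 aff III-2×III-1: Ll|LL
⇒ L over [I-1,I-2,II-1,II-2,II-3,II-4,III-1,III-2,IV-1,IV-2,IV-3]: 100 consistent
V/I-1 aff ·: Vv
V/I-2 un ·: vv
V/II-1 un I-1×I-2: vv
V/II-2 aff ·: Vv
V/II-3 un I-1×I-2: vv
V/II-4 aff I-1×I-2: Vv
V/III-1 un II-1×II-2: vv
V/III-2 aff ·: Vv
V/IV-1 aff III-2×III-1: Vv
V/IV-2 un III-2×III-1: vv
V/IV-3 un III-2×III-1: vv
⇒ V over [I-1,I-2,II-1,II-2,II-3,II-4,III-1,III-2,IV-1,IV-2,IV-3]: 1 consistent

IV-1 ∈ {LL Vv, Ll Vv}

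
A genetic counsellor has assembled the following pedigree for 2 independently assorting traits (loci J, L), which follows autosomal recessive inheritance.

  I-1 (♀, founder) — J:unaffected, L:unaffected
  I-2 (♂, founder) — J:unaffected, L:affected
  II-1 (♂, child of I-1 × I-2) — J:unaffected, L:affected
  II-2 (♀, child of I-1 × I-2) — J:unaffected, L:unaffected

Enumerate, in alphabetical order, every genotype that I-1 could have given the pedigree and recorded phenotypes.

J/I-1 un ·: JJ|Jj
J/I-2 un ·: JJ|Jj
J/II-1 un I-1×I-2: JJ|Jj
J/II-2 un I-1×I-2: JJ|Jj
⇒ J over [I-1,I-2,II-1,II-2]: 13 consistent
L/I-1 un ·: Ll
L/I-2 aff ·: ll
L/II-1 aff I-1×I-2: ll
L/II-2 un I-1×I-2: Ll
⇒ L over [I-1,I-2,II-1,II-2]: 1 consistent

I-1 ∈ {JJ Ll, Jj Ll}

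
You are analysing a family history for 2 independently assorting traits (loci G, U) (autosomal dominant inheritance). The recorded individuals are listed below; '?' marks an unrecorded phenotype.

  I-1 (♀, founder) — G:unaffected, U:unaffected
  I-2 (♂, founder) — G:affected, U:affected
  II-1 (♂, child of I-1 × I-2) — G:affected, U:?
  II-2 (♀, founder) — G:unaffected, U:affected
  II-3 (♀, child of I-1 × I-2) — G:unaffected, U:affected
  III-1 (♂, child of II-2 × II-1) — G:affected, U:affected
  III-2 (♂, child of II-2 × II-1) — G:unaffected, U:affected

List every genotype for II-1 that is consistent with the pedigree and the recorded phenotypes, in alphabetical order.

G/I-1 un ·: gg
G/I-2 aff ·: Gg
G/II-1 aff I-1×I-2: Gg
G/II-2 un ·: gg
G/II-3 un I-1×I-2: gg
G/III-1 aff II-2×II-1: Gg
G/III-2 un II-2×II-1: gg
⇒ G over [I-1,I-2,II-1,II-2,II-3,III-1,III-2]: 1 consistent
U/I-1 un ·: uu
U/I-2 aff ·: Uu|UU
U/II-1 ? I-1×I-2: uu|Uu
U/II-2 aff ·: Uu|UU
U/II-3 aff I-1×I-2: Uu
U/III-1 aff II-2×II-1: Uu|UU
U/III-2 aff II-2×II-1: Uu|UU
⇒ U over [I-1,I-2,II-1,II-2,II-3,III-1,III-2]: 18 consistent

II-1 ∈ {Gg Uu, Gg uu}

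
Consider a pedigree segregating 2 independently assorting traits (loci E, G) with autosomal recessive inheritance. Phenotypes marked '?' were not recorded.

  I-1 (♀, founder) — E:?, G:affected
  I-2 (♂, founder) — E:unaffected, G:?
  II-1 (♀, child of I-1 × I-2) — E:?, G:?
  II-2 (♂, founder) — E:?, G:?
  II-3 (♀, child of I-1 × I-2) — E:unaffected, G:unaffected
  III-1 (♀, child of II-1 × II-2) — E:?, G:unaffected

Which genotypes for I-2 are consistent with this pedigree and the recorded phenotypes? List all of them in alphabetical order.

I-2 ∈ {EE GG, EE Gg, Ee GG, Ee Gg}

E/I-1 ? ·: EE|Ee|ee
E/I-2 un ·: EE|Ee
E/II-1 ? I-1×I-2: EE|Ee|ee
E/II-2 ? ·: EE|Ee|ee
E/II-3 un I-1×I-2: EE|Ee
E/III-1 ? II-1×II-2: EE|Ee|ee
⇒ E over [I-1,I-2,II-1,II-2,II-3,III-1]: 96 consistent
G/I-1 aff ·: gg
G/I-2 ? ·: GG|Gg
G/II-1 ? I-1×I-2: Gg|gg
G/II-2 ? ·: GG|Gg|gg
G/II-3 un I-1×I-2: Gg
G/III-1 un II-1×II-2: GG|Gg
⇒ G over [I-1,I-2,II-1,II-2,II-3,III-1]: 12 consistent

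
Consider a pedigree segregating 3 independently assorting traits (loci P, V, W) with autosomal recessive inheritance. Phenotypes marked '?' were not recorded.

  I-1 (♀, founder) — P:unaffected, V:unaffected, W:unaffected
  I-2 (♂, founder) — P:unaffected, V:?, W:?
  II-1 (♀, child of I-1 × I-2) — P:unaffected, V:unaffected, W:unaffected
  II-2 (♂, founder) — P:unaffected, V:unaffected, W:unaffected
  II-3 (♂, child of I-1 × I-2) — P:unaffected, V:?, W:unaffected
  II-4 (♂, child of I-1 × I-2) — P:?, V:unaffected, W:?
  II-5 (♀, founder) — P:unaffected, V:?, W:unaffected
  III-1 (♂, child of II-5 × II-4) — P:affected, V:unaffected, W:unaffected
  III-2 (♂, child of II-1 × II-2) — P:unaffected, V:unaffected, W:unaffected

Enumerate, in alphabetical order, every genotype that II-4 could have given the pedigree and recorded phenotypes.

II-4 ∈ {Pp VV WW, Pp VV Ww, Pp VV ww, Pp Vv WW, Pp Vv Ww, Pp Vv ww, pp VV WW, pp VV Ww, pp VV ww, pp Vv WW, pp Vv Ww, pp Vv ww}

P/I-1 un ·: PP|Pp
P/I-2 un ·: PP|Pp
P/II-1 un I-1×I-2: PP|Pp
P/II-2 un ·: PP|Pp
P/II-3 un I-1×I-2: PP|Pp
P/II-4 ? I-1×I-2: Pp|pp
P/II-5 un ·: Pp
P/III-1 aff II-5×II-4: pp
P/III-2 un II-1×II-2: PP|Pp
⇒ P over [I-1,I-2,II-1,II-2,II-3,II-4,II-5,III-1,III-2]: 56 consistent
V/I-1 un ·: VV|Vv
V/I-2 ? ·: VV|Vv|vv
V/II-1 un I-1×I-2: VV|Vv
V/II-2 un ·: VV|Vv
V/II-3 ? I-1×I-2: VV|Vv|vv
V/II-4 un I-1×I-2: VV|Vv
V/II-5 ? ·: VV|Vv|vv
V/III-1 un II-5×II-4: VV|Vv
V/III-2 un II-1×II-2: VV|Vv
⇒ V over [I-1,I-2,II-1,II-2,II-3,II-4,II-5,III-1,III-2]: 513 consistent
W/I-1 un ·: WW|Ww
W/I-2 ? ·: WW|Ww|ww
W/II-1 un I-1×I-2: WW|Ww
W/II-2 un ·: WW|Ww
W/II-3 un I-1×I-2: WW|Ww
W/II-4 ? I-1×I-2: WW|Ww|ww
W/II-5 un ·: WW|Ww
W/III-1 un II-5×II-4: WW|Ww
W/III-2 un II-1×II-2: WW|Ww
⇒ W over [I-1,I-2,II-1,II-2,II-3,II-4,II-5,III-1,III-2]: 371 consistent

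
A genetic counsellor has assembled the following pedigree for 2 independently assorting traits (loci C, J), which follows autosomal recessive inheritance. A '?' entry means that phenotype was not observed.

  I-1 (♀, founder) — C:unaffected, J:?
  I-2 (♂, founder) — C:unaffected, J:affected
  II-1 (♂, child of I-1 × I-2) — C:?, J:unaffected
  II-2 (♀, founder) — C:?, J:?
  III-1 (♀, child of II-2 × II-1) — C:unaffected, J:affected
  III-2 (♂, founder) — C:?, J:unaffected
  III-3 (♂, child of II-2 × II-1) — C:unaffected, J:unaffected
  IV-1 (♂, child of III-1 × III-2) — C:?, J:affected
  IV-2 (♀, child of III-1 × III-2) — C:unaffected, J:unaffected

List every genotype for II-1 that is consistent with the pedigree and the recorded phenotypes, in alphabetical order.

C/I-1 un ·: CC|Cc
C/I-2 un ·: CC|Cc
C/II-1 ? I-1×I-2: CC|Cc|cc
C/II-2 ? ·: CC|Cc|cc
C/III-1 un II-2×II-1: CC|Cc
C/III-2 ? ·: CC|Cc|cc
C/III-3 un II-2×II-1: CC|Cc
C/IV-1 ? III-1×III-2: CC|Cc|cc
C/IV-2 un III-1×III-2: CC|Cc
⇒ C over [I-1,I-2,II-1,II-2,III-1,III-2,III-3,IV-1,IV-2]: 492 consistent
J/I-1 ? ·: JJ|Jj
J/I-2 aff ·: jj
J/II-1 un I-1×I-2: Jj
J/II-2 ? ·: Jj|jj
J/III-1 aff II-2×II-1: jj
J/III-2 un ·: Jj
J/III-3 un II-2×II-1: JJ|Jj
J/IV-1 aff III-1×III-2: jj
J/IV-2 un III-1×III-2: Jj
⇒ J over [I-1,I-2,II-1,II-2,III-1,III-2,III-3,IV-1,IV-2]: 6 consistent

II-1 ∈ {CC Jj, Cc Jj, cc Jj}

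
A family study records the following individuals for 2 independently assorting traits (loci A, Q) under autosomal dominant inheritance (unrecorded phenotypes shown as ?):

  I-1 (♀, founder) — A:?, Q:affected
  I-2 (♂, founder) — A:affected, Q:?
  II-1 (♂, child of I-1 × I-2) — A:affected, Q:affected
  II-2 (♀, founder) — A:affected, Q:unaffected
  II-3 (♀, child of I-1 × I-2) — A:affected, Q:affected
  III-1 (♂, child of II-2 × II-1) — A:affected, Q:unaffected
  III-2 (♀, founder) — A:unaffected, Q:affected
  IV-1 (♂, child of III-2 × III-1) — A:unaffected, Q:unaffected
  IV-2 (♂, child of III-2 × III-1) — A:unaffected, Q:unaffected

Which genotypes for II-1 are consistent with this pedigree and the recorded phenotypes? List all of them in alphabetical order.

II-1 ∈ {AA Qq, Aa Qq}

A/I-1 ? ·: aa|Aa|AA
A/I-2 aff ·: Aa|AA
A/II-1 aff I-1×I-2: Aa|AA
A/II-2 aff ·: Aa|AA
A/II-3 aff I-1×I-2: Aa|AA
A/III-1 aff II-2×II-1: Aa
A/III-2 un ·: aa
A/IV-1 un III-2×III-1: aa
A/IV-2 un III-2×III-1: aa
⇒ A over [I-1,I-2,II-1,II-2,II-3,III-1,III-2,IV-1,IV-2]: 23 consistent
Q/I-1 aff ·: Qq|QQ
Q/I-2 ? ·: qq|Qq|QQ
Q/II-1 aff I-1×I-2: Qq
Q/II-2 un ·: qq
Q/II-3 aff I-1×I-2: Qq|QQ
Q/III-1 un II-2×II-1: qq
Q/III-2 aff ·: Qq
Q/IV-1 un III-2×III-1: qq
Q/IV-2 un III-2×III-1: qq
⇒ Q over [I-1,I-2,II-1,II-2,II-3,III-1,III-2,IV-1,IV-2]: 8 consistent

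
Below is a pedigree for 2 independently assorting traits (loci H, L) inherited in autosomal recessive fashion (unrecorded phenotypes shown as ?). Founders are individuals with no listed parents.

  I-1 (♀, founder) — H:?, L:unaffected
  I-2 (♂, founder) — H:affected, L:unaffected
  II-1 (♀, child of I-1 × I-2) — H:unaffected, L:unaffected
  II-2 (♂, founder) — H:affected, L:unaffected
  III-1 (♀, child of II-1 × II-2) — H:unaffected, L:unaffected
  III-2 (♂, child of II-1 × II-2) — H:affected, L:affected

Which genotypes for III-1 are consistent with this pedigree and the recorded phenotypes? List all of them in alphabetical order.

H/I-1 ? ·: HH|Hh
H/I-2 aff ·: hh
H/II-1 un I-1×I-2: Hh
H/II-2 aff ·: hh
H/III-1 un II-1×II-2: Hh
H/III-2 aff II-1×II-2: hh
⇒ H over [I-1,I-2,II-1,II-2,III-1,III-2]: 2 consistent
L/I-1 un ·: LL|Ll
L/I-2 un ·: LL|Ll
L/II-1 un I-1×I-2: Ll
L/II-2 un ·: Ll
L/III-1 un II-1×II-2: LL|Ll
L/III-2 aff II-1×II-2: ll
⇒ L over [I-1,I-2,II-1,II-2,III-1,III-2]: 6 consistent

III-1 ∈ {Hh LL, Hh Ll}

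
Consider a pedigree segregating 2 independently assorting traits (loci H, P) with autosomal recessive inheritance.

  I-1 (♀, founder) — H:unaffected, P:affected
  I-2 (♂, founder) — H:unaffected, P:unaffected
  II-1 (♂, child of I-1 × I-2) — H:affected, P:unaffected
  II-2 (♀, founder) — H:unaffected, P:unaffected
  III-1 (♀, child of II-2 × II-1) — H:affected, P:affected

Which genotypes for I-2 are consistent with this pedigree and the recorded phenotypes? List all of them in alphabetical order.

I-2 ∈ {Hh PP, Hh Pp}

H/I-1 un ·: Hh
H/I-2 un ·: Hh
H/II-1 aff I-1×I-2: hh
H/II-2 un ·: Hh
H/III-1 aff II-2×II-1: hh
⇒ H over [I-1,I-2,II-1,II-2,III-1]: 1 consistent
P/I-1 aff ·: pp
P/I-2 un ·: PP|Pp
P/II-1 un I-1×I-2: Pp
P/II-2 un ·: Pp
P/III-1 aff II-2×II-1: pp
⇒ P over [I-1,I-2,II-1,II-2,III-1]: 2 consistent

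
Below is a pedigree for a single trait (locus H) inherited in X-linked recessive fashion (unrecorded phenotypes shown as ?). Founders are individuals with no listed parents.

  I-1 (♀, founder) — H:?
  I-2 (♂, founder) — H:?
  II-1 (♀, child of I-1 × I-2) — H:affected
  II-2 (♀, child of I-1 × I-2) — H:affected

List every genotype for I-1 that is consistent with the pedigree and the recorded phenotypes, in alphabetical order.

I-1 ∈ {X^HX^h, X^hX^h}

H/I-1 ? ·: X^HX^h|X^hX^h
H/I-2 ? ·: X^hY
H/II-1 aff I-1×I-2: X^hX^h
H/II-2 aff I-1×I-2: X^hX^h
⇒ H over [I-1,I-2,II-1,II-2]: 2 consistent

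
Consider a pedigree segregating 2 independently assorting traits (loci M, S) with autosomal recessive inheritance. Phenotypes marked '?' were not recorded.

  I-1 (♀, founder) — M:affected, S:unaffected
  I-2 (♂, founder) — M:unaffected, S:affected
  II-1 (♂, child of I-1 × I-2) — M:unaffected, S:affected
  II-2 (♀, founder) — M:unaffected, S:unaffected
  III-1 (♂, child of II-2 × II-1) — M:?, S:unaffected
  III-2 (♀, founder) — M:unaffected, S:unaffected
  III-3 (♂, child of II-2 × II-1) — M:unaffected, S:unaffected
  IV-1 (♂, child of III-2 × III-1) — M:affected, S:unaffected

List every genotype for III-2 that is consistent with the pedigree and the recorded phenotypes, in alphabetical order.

III-2 ∈ {Mm SS, Mm Ss}

M/I-1 aff ·: mm
M/I-2 un ·: MM|Mm
M/II-1 un I-1×I-2: Mm
M/II-2 un ·: MM|Mm
M/III-1 ? II-2×II-1: Mm|mm
M/III-2 un ·: Mm
M/III-3 un II-2×II-1: MM|Mm
M/IV-1 aff III-2×III-1: mm
⇒ M over [I-1,I-2,II-1,II-2,III-1,III-2,III-3,IV-1]: 12 consistent
S/I-1 un ·: Ss
S/I-2 aff ·: ss
S/II-1 aff I-1×I-2: ss
S/II-2 un ·: SS|Ss
S/III-1 un II-2×II-1: Ss
S/III-2 un ·: SS|Ss
S/III-3 un II-2×II-1: Ss
S/IV-1 un III-2×III-1: SS|Ss
⇒ S over [I-1,I-2,II-1,II-2,III-1,III-2,III-3,IV-1]: 8 consistent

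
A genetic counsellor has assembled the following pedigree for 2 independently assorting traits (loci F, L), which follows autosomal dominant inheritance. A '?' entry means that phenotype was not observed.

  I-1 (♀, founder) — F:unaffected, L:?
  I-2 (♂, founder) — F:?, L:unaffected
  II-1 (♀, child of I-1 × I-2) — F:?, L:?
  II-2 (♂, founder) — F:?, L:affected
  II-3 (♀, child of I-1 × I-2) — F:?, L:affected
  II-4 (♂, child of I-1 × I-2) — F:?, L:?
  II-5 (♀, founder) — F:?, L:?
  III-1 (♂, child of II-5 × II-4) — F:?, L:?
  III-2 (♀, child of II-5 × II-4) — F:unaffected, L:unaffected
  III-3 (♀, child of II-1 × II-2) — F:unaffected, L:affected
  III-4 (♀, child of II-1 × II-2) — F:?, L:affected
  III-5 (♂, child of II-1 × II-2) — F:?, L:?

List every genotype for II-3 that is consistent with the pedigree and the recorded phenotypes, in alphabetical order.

II-3 ∈ {Ff Ll, ff Ll}

F/I-1 un ·: ff
F/I-2 ? ·: ff|Ff|FF
F/II-1 ? I-1×I-2: ff|Ff
F/II-2 ? ·: ff|Ff
F/II-3 ? I-1×I-2: ff|Ff
F/II-4 ? I-1×I-2: ff|Ff
F/II-5 ? ·: ff|Ff
F/III-1 ? II-5×II-4: ff|Ff|FF
F/III-2 un II-5×II-4: ff
F/III-3 un II-1×II-2: ff
F/III-4 ? II-1×II-2: ff|Ff|FF
F/III-5 ? II-1×II-2: ff|Ff|FF
⇒ F over [I-1,I-2,II-1,II-2,II-3,II-4,II-5,III-1,III-2,III-3,III-4,III-5]: 368 consistent
L/I-1 ? ·: Ll|LL
L/I-2 un ·: ll
L/II-1 ? I-1×I-2: ll|Ll
L/II-2 aff ·: Ll|LL
L/II-3 aff I-1×I-2: Ll
L/II-4 ? I-1×I-2: ll|Ll
L/II-5 ? ·: ll|Ll
L/III-1 ? II-5×II-4: ll|Ll|LL
L/III-2 un II-5×II-4: ll
L/III-3 aff II-1×II-2: Ll|LL
L/III-4 aff II-1×II-2: Ll|LL
L/III-5 ? II-1×II-2: ll|Ll|LL
⇒ L over [I-1,I-2,II-1,II-2,II-3,II-4,II-5,III-1,III-2,III-3,III-4,III-5]: 284 consistent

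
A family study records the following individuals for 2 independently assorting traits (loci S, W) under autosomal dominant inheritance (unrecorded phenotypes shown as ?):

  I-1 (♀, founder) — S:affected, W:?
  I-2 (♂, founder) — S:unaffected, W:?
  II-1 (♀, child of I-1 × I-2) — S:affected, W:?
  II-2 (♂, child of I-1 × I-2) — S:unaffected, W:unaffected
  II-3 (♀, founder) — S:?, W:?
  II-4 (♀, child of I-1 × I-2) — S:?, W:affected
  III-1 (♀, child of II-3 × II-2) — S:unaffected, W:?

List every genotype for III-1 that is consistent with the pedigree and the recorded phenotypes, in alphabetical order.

S/I-1 aff ·: Ss
S/I-2 un ·: ss
S/II-1 aff I-1×I-2: Ss
S/II-2 un I-1×I-2: ss
S/II-3 ? ·: ss|Ss
S/II-4 ? I-1×I-2: ss|Ss
S/III-1 un II-3×II-2: ss
⇒ S over [I-1,I-2,II-1,II-2,II-3,II-4,III-1]: 4 consistent
W/I-1 ? ·: ww|Ww
W/I-2 ? ·: ww|Ww
W/II-1 ? I-1×I-2: ww|Ww|WW
W/II-2 un I-1×I-2: ww
W/II-3 ? ·: ww|Ww|WW
W/II-4 aff I-1×I-2: Ww|WW
W/III-1 ? II-3×II-2: ww|Ww
⇒ W over [I-1,I-2,II-1,II-2,II-3,II-4,III-1]: 40 consistent

III-1 ∈ {ss Ww, ss ww}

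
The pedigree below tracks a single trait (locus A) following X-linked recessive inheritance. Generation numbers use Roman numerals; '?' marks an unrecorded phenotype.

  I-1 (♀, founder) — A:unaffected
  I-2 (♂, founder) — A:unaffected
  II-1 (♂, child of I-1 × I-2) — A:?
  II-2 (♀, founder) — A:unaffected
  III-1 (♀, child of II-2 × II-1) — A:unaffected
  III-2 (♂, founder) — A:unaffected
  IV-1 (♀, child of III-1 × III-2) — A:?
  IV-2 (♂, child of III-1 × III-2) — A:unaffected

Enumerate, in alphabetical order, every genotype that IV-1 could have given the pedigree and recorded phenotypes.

A/I-1 un ·: X^AX^A|X^AX^a
A/I-2 un ·: X^AY
A/II-1 ? I-1×I-2: X^AY|X^aY
A/II-2 un ·: X^AX^A|X^AX^a
A/III-1 un II-2×II-1: X^AX^A|X^AX^a
A/III-2 un ·: X^AY
A/IV-1 ? III-1×III-2: X^AX^A|X^AX^a
A/IV-2 un III-1×III-2: X^AY
⇒ A over [I-1,I-2,II-1,II-2,III-1,III-2,IV-1,IV-2]: 12 consistent

IV-1 ∈ {X^AX^A, X^AX^a}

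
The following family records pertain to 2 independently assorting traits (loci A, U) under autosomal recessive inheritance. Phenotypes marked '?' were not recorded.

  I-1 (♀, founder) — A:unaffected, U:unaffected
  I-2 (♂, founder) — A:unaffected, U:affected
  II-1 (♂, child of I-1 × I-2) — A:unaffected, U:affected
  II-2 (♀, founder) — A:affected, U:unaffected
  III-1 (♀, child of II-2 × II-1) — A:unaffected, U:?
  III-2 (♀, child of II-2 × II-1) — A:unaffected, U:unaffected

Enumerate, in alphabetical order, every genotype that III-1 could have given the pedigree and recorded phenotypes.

III-1 ∈ {Aa Uu, Aa uu}

A/I-1 un ·: AA|Aa
A/I-2 un ·: AA|Aa
A/II-1 un I-1×I-2: AA|Aa
A/II-2 aff ·: aa
A/III-1 un II-2×II-1: Aa
A/III-2 un II-2×II-1: Aa
⇒ A over [I-1,I-2,II-1,II-2,III-1,III-2]: 7 consistent
U/I-1 un ·: Uu
U/I-2 aff ·: uu
U/II-1 aff I-1×I-2: uu
U/II-2 un ·: UU|Uu
U/III-1 ? II-2×II-1: Uu|uu
U/III-2 un II-2×II-1: Uu
⇒ U over [I-1,I-2,II-1,II-2,III-1,III-2]: 3 consistent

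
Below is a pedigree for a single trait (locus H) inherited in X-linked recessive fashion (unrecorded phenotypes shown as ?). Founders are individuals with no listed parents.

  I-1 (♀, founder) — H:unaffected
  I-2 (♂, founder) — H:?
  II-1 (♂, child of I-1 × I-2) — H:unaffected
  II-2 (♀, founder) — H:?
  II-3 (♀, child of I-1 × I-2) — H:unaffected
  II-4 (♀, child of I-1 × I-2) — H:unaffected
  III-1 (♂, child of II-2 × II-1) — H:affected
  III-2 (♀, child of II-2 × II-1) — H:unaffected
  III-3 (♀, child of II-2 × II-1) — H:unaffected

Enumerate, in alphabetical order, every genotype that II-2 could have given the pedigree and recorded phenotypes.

H/I-1 un ·: X^HX^H|X^HX^h
H/I-2 ? ·: X^HY|X^hY
H/II-1 un I-1×I-2: X^HY
H/II-2 ? ·: X^HX^h|X^hX^h
H/II-3 un I-1×I-2: X^HX^H|X^HX^h
H/II-4 un I-1×I-2: X^HX^H|X^HX^h
H/III-1 aff II-2×II-1: X^hY
H/III-2 un II-2×II-1: X^HX^H|X^HX^h
H/III-3 un II-2×II-1: X^HX^H|X^HX^h
⇒ H over [I-1,I-2,II-1,II-2,II-3,II-4,III-1,III-2,III-3]: 35 consistent

II-2 ∈ {X^HX^h, X^hX^h}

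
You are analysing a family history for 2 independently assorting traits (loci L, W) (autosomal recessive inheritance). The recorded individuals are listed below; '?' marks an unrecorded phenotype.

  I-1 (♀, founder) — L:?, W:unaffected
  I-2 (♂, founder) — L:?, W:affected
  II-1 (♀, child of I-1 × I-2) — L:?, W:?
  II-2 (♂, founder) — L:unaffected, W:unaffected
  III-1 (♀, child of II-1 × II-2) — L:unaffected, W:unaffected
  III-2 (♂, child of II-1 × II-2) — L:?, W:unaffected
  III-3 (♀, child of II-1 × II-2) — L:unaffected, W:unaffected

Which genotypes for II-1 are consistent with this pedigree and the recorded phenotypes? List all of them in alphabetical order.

II-1 ∈ {LL Ww, LL ww, Ll Ww, Ll ww, ll Ww, ll ww}

L/I-1 ? ·: LL|Ll|ll
L/I-2 ? ·: LL|Ll|ll
L/II-1 ? I-1×I-2: LL|Ll|ll
L/II-2 un ·: LL|Ll
L/III-1 un II-1×II-2: LL|Ll
L/III-2 ? II-1×II-2: LL|Ll|ll
L/III-3 un II-1×II-2: LL|Ll
⇒ L over [I-1,I-2,II-1,II-2,III-1,III-2,III-3]: 188 consistent
W/I-1 un ·: WW|Ww
W/I-2 aff ·: ww
W/II-1 ? I-1×I-2: Ww|ww
W/II-2 un ·: WW|Ww
W/III-1 un II-1×II-2: WW|Ww
W/III-2 un II-1×II-2: WW|Ww
W/III-3 un II-1×II-2: WW|Ww
⇒ W over [I-1,I-2,II-1,II-2,III-1,III-2,III-3]: 34 consistent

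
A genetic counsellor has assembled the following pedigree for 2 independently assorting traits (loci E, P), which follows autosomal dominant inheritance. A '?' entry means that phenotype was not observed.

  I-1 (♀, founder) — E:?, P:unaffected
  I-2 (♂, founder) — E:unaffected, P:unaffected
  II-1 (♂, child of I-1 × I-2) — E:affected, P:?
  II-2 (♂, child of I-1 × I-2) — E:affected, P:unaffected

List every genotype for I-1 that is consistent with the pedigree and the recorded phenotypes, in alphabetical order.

E/I-1 ? ·: Ee|EE
E/I-2 un ·: ee
E/II-1 aff I-1×I-2: Ee
E/II-2 aff I-1×I-2: Ee
⇒ E over [I-1,I-2,II-1,II-2]: 2 consistent
P/I-1 un ·: pp
P/I-2 un ·: pp
P/II-1 ? I-1×I-2: pp
P/II-2 un I-1×I-2: pp
⇒ P over [I-1,I-2,II-1,II-2]: 1 consistent

I-1 ∈ {EE pp, Ee pp}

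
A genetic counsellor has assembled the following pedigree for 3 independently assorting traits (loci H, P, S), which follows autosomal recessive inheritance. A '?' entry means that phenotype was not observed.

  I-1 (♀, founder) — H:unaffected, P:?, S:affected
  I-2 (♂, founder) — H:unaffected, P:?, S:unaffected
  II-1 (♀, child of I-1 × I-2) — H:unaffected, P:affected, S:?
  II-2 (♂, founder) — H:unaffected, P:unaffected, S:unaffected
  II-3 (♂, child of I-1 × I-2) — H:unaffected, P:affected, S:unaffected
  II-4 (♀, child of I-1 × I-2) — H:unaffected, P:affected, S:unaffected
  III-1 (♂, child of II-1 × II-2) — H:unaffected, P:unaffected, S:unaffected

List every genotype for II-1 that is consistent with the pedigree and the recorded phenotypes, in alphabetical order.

II-1 ∈ {HH pp Ss, HH pp ss, Hh pp Ss, Hh pp ss}

H/I-1 un ·: HH|Hh
H/I-2 un ·: HH|Hh
H/II-1 un I-1×I-2: HH|Hh
H/II-2 un ·: HH|Hh
H/II-3 un I-1×I-2: HH|Hh
H/II-4 un I-1×I-2: HH|Hh
H/III-1 un II-1×II-2: HH|Hh
⇒ H over [I-1,I-2,II-1,II-2,II-3,II-4,III-1]: 87 consistent
P/I-1 ? ·: Pp|pp
P/I-2 ? ·: Pp|pp
P/II-1 aff I-1×I-2: pp
P/II-2 un ·: PP|Pp
P/II-3 aff I-1×I-2: pp
P/II-4 aff I-1×I-2: pp
P/III-1 un II-1×II-2: Pp
⇒ P over [I-1,I-2,II-1,II-2,II-3,II-4,III-1]: 8 consistent
S/I-1 aff ·: ss
S/I-2 un ·: SS|Ss
S/II-1 ? I-1×I-2: Ss|ss
S/II-2 un ·: SS|Ss
S/II-3 un I-1×I-2: Ss
S/II-4 un I-1×I-2: Ss
S/III-1 un II-1×II-2: SS|Ss
⇒ S over [I-1,I-2,II-1,II-2,II-3,II-4,III-1]: 10 consistent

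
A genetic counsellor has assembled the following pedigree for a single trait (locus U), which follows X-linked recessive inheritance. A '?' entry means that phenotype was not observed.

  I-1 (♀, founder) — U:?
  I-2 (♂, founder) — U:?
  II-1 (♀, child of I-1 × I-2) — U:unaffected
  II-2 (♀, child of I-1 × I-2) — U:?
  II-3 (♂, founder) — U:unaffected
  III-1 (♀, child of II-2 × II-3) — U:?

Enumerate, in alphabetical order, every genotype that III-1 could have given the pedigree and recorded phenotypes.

U/I-1 ? ·: X^UX^U|X^UX^u|X^uX^u
U/I-2 ? ·: X^UY|X^uY
U/II-1 un I-1×I-2: X^UX^U|X^UX^u
U/II-2 ? I-1×I-2: X^UX^U|X^UX^u|X^uX^u
U/II-3 un ·: X^UY
U/III-1 ? II-2×II-3: X^UX^U|X^UX^u
⇒ U over [I-1,I-2,II-1,II-2,II-3,III-1]: 14 consistent

III-1 ∈ {X^UX^U, X^UX^u}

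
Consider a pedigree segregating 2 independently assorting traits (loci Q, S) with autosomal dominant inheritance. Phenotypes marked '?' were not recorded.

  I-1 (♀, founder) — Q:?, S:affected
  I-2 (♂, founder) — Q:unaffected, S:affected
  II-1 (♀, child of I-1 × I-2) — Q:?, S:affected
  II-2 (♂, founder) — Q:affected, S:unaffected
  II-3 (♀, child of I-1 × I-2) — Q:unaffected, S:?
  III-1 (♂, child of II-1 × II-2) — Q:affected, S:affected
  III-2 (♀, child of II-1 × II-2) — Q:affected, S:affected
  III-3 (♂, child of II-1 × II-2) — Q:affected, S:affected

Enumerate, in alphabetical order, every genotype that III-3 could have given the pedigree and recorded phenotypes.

Q/I-1 ? ·: qq|Qq
Q/I-2 un ·: qq
Q/II-1 ? I-1×I-2: qq|Qq
Q/II-2 aff ·: Qq|QQ
Q/II-3 un I-1×I-2: qq
Q/III-1 aff II-1×II-2: Qq|QQ
Q/III-2 aff II-1×II-2: Qq|QQ
Q/III-3 aff II-1×II-2: Qq|QQ
⇒ Q over [I-1,I-2,II-1,II-2,II-3,III-1,III-2,III-3]: 20 consistent
S/I-1 aff ·: Ss|SS
S/I-2 aff ·: Ss|SS
S/II-1 aff I-1×I-2: Ss|SS
S/II-2 un ·: ss
S/II-3 ? I-1×I-2: ss|Ss|SS
S/III-1 aff II-1×II-2: Ss
S/III-2 aff II-1×II-2: Ss
S/III-3 aff II-1×II-2: Ss
⇒ S over [I-1,I-2,II-1,II-2,II-3,III-1,III-2,III-3]: 15 consistent

III-3 ∈ {QQ Ss, Qq Ss}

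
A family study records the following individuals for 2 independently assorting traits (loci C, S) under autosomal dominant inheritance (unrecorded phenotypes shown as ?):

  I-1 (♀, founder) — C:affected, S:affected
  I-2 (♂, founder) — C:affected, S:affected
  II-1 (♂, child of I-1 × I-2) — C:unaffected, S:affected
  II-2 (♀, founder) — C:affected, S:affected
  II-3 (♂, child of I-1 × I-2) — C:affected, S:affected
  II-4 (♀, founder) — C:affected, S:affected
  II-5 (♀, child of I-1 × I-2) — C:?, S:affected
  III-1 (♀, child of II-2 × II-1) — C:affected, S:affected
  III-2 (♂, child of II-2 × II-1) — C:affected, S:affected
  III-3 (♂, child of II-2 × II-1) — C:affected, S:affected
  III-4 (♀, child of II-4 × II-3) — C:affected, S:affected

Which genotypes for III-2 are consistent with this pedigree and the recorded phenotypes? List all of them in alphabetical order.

III-2 ∈ {Cc SS, Cc Ss}

C/I-1 aff ·: Cc
C/I-2 aff ·: Cc
C/II-1 un I-1×I-2: cc
C/II-2 aff ·: Cc|CC
C/II-3 aff I-1×I-2: Cc|CC
C/II-4 aff ·: Cc|CC
C/II-5 ? I-1×I-2: cc|Cc|CC
C/III-1 aff II-2×II-1: Cc
C/III-2 aff II-2×II-1: Cc
C/III-3 aff II-2×II-1: Cc
C/III-4 aff II-4×II-3: Cc|CC
⇒ C over [I-1,I-2,II-1,II-2,II-3,II-4,II-5,III-1,III-2,III-3,III-4]: 42 consistent
S/I-1 aff ·: Ss|SS
S/I-2 aff ·: Ss|SS
S/II-1 aff I-1×I-2: Ss|SS
S/II-2 aff ·: Ss|SS
S/II-3 aff I-1×I-2: Ss|SS
S/II-4 aff ·: Ss|SS
S/II-5 aff I-1×I-2: Ss|SS
S/III-1 aff II-2×II-1: Ss|SS
S/III-2 aff II-2×II-1: Ss|SS
S/III-3 aff II-2×II-1: Ss|SS
S/III-4 aff II-4×II-3: Ss|SS
⇒ S over [I-1,I-2,II-1,II-2,II-3,II-4,II-5,III-1,III-2,III-3,III-4]: 1077 consistent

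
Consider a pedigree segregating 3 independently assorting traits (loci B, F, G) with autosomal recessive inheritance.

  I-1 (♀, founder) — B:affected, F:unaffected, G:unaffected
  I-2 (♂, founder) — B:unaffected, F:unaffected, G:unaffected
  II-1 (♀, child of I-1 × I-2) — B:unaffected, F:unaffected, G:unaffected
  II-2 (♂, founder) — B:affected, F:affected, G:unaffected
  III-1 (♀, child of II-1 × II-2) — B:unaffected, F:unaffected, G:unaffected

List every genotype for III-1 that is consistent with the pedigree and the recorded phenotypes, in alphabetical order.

III-1 ∈ {Bb Ff GG, Bb Ff Gg}

B/I-1 aff ·: bb
B/I-2 un ·: BB|Bb
B/II-1 un I-1×I-2: Bb
B/II-2 aff ·: bb
B/III-1 un II-1×II-2: Bb
⇒ B over [I-1,I-2,II-1,II-2,III-1]: 2 consistent
F/I-1 un ·: FF|Ff
F/I-2 un ·: FF|Ff
F/II-1 un I-1×I-2: FF|Ff
F/II-2 aff ·: ff
F/III-1 un II-1×II-2: Ff
⇒ F over [I-1,I-2,II-1,II-2,III-1]: 7 consistent
G/I-1 un ·: GG|Gg
G/I-2 un ·: GG|Gg
G/II-1 un I-1×I-2: GG|Gg
G/II-2 un ·: GG|Gg
G/III-1 un II-1×II-2: GG|Gg
⇒ G over [I-1,I-2,II-1,II-2,III-1]: 24 consistent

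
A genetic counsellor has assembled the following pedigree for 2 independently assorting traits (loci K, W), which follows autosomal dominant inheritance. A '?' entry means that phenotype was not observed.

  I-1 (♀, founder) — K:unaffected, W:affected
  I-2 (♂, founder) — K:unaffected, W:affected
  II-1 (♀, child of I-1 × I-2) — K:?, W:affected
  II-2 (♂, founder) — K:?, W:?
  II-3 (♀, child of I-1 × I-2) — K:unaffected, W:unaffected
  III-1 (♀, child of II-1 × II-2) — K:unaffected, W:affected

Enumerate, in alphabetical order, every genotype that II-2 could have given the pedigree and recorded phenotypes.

K/I-1 un ·: kk
K/I-2 un ·: kk
K/II-1 ? I-1×I-2: kk
K/II-2 ? ·: kk|Kk
K/II-3 un I-1×I-2: kk
K/III-1 un II-1×II-2: kk
⇒ K over [I-1,I-2,II-1,II-2,II-3,III-1]: 2 consistent
W/I-1 aff ·: Ww
W/I-2 aff ·: Ww
W/II-1 aff I-1×I-2: Ww|WW
W/II-2 ? ·: ww|Ww|WW
W/II-3 un I-1×I-2: ww
W/III-1 aff II-1×II-2: Ww|WW
⇒ W over [I-1,I-2,II-1,II-2,II-3,III-1]: 9 consistent

II-2 ∈ {Kk WW, Kk Ww, Kk ww, kk WW, kk Ww, kk ww}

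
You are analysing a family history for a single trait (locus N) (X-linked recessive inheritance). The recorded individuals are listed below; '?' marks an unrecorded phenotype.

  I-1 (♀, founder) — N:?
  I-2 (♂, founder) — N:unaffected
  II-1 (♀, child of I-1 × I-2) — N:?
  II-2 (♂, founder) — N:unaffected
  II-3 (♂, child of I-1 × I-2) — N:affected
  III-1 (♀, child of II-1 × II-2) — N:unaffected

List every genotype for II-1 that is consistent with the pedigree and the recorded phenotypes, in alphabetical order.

N/I-1 ? ·: X^NX^n|X^nX^n
N/I-2 un ·: X^NY
N/II-1 ? I-1×I-2: X^NX^N|X^NX^n
N/II-2 un ·: X^NY
N/II-3 aff I-1×I-2: X^nY
N/III-1 un II-1×II-2: X^NX^N|X^NX^n
⇒ N over [I-1,I-2,II-1,II-2,II-3,III-1]: 5 consistent

II-1 ∈ {X^NX^N, X^NX^n}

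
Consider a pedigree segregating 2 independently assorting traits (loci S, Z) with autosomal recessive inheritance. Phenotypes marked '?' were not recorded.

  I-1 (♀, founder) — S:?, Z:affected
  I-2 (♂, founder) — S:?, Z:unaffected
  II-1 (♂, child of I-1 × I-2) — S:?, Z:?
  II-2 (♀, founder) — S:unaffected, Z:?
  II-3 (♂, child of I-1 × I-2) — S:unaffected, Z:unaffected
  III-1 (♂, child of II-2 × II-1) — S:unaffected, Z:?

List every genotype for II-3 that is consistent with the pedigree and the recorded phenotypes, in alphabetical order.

II-3 ∈ {SS Zz, Ss Zz}

S/I-1 ? ·: SS|Ss|ss
S/I-2 ? ·: SS|Ss|ss
S/II-1 ? I-1×I-2: SS|Ss|ss
S/II-2 un ·: SS|Ss
S/II-3 un I-1×I-2: SS|Ss
S/III-1 un II-2×II-1: SS|Ss
⇒ S over [I-1,I-2,II-1,II-2,II-3,III-1]: 69 consistent
Z/I-1 aff ·: zz
Z/I-2 un ·: ZZ|Zz
Z/II-1 ? I-1×I-2: Zz|zz
Z/II-2 ? ·: ZZ|Zz|zz
Z/II-3 un I-1×I-2: Zz
Z/III-1 ? II-2×II-1: ZZ|Zz|zz
⇒ Z over [I-1,I-2,II-1,II-2,II-3,III-1]: 18 consistent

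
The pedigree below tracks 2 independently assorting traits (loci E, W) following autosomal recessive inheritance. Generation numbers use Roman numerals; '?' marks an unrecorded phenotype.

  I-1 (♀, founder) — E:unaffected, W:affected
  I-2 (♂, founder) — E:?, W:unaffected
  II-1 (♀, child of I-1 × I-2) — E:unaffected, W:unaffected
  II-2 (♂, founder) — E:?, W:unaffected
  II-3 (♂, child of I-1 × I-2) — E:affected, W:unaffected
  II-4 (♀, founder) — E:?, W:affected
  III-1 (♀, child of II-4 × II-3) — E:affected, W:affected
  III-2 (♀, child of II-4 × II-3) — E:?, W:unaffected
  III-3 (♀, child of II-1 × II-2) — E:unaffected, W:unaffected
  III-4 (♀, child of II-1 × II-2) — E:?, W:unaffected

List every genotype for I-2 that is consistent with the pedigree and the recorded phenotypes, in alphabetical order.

E/I-1 un ·: Ee
E/I-2 ? ·: Ee|ee
E/II-1 un I-1×I-2: EE|Ee
E/II-2 ? ·: EE|Ee|ee
E/II-3 aff I-1×I-2: ee
E/II-4 ? ·: Ee|ee
E/III-1 aff II-4×II-3: ee
E/III-2 ? II-4×II-3: Ee|ee
E/III-3 un II-1×II-2: EE|Ee
E/III-4 ? II-1×II-2: EE|Ee|ee
⇒ E over [I-1,I-2,II-1,II-2,II-3,II-4,III-1,III-2,III-3,III-4]: 90 consistent
W/I-1 aff ·: ww
W/I-2 un ·: WW|Ww
W/II-1 un I-1×I-2: Ww
W/II-2 un ·: WW|Ww
W/II-3 un I-1×I-2: Ww
W/II-4 aff ·: ww
W/III-1 aff II-4×II-3: ww
W/III-2 un II-4×II-3: Ww
W/III-3 un II-1×II-2: WW|Ww
W/III-4 un II-1×II-2: WW|Ww
⇒ W over [I-1,I-2,II-1,II-2,II-3,II-4,III-1,III-2,III-3,III-4]: 16 consistent

I-2 ∈ {Ee WW, Ee Ww, ee WW, ee Ww}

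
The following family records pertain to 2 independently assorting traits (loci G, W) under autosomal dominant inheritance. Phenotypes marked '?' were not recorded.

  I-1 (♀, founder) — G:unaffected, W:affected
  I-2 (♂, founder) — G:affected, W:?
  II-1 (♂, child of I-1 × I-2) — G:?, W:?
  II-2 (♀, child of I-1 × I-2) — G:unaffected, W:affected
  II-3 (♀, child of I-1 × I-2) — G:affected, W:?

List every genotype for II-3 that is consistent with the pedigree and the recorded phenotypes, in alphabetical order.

G/I-1 un ·: gg
G/I-2 aff ·: Gg
G/II-1 ? I-1×I-2: gg|Gg
G/II-2 un I-1×I-2: gg
G/II-3 aff I-1×I-2: Gg
⇒ G over [I-1,I-2,II-1,II-2,II-3]: 2 consistent
W/I-1 aff ·: Ww|WW
W/I-2 ? ·: ww|Ww|WW
W/II-1 ? I-1×I-2: ww|Ww|WW
W/II-2 aff I-1×I-2: Ww|WW
W/II-3 ? I-1×I-2: ww|Ww|WW
⇒ W over [I-1,I-2,II-1,II-2,II-3]: 40 consistent

II-3 ∈ {Gg WW, Gg Ww, Gg ww}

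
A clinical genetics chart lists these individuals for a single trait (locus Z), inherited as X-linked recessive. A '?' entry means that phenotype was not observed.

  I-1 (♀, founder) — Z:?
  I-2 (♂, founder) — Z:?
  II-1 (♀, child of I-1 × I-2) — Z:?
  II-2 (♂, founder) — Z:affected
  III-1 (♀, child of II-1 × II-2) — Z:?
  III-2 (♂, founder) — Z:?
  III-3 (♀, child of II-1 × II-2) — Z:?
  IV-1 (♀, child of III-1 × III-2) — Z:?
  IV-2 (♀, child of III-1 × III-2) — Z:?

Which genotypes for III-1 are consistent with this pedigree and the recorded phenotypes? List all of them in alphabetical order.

Z/I-1 ? ·: X^ZX^Z|X^ZX^z|X^zX^z
Z/I-2 ? ·: X^ZY|X^zY
Z/II-1 ? I-1×I-2: X^ZX^Z|X^ZX^z|X^zX^z
Z/II-2 aff ·: X^zY
Z/III-1 ? II-1×II-2: X^ZX^z|X^zX^z
Z/III-2 ? ·: X^ZY|X^zY
Z/III-3 ? II-1×II-2: X^ZX^z|X^zX^z
Z/IV-1 ? III-1×III-2: X^ZX^Z|X^ZX^z|X^zX^z
Z/IV-2 ? III-1×III-2: X^ZX^Z|X^ZX^z|X^zX^z
⇒ Z over [I-1,I-2,II-1,II-2,III-1,III-2,III-3,IV-1,IV-2]: 100 consistent

III-1 ∈ {X^ZX^z, X^zX^z}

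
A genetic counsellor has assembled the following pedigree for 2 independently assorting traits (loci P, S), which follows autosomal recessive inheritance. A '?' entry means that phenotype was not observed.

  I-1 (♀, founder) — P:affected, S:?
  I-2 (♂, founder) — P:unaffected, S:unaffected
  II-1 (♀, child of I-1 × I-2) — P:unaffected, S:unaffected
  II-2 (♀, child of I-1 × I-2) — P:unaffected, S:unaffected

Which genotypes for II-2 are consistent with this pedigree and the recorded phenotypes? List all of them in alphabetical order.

P/I-1 aff ·: pp
P/I-2 un ·: PP|Pp
P/II-1 un I-1×I-2: Pp
P/II-2 un I-1×I-2: Pp
⇒ P over [I-1,I-2,II-1,II-2]: 2 consistent
S/I-1 ? ·: SS|Ss|ss
S/I-2 un ·: SS|Ss
S/II-1 un I-1×I-2: SS|Ss
S/II-2 un I-1×I-2: SS|Ss
⇒ S over [I-1,I-2,II-1,II-2]: 15 consistent

II-2 ∈ {Pp SS, Pp Ss}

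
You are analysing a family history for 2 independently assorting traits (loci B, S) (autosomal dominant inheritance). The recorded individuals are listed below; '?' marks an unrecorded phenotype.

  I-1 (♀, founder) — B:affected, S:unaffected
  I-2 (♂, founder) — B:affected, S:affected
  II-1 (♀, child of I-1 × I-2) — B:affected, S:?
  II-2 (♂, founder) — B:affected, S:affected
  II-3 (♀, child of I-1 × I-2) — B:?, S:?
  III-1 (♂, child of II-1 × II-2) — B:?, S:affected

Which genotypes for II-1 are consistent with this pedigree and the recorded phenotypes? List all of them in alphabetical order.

B/I-1 aff ·: Bb|BB
B/I-2 aff ·: Bb|BB
B/II-1 aff I-1×I-2: Bb|BB
B/II-2 aff ·: Bb|BB
B/II-3 ? I-1×I-2: bb|Bb|BB
B/III-1 ? II-1×II-2: bb|Bb|BB
⇒ B over [I-1,I-2,II-1,II-2,II-3,III-1]: 59 consistent
S/I-1 un ·: ss
S/I-2 aff ·: Ss|SS
S/II-1 ? I-1×I-2: ss|Ss
S/II-2 aff ·: Ss|SS
S/II-3 ? I-1×I-2: ss|Ss
S/III-1 aff II-1×II-2: Ss|SS
⇒ S over [I-1,I-2,II-1,II-2,II-3,III-1]: 16 consistent

II-1 ∈ {BB Ss, BB ss, Bb Ss, Bb ss}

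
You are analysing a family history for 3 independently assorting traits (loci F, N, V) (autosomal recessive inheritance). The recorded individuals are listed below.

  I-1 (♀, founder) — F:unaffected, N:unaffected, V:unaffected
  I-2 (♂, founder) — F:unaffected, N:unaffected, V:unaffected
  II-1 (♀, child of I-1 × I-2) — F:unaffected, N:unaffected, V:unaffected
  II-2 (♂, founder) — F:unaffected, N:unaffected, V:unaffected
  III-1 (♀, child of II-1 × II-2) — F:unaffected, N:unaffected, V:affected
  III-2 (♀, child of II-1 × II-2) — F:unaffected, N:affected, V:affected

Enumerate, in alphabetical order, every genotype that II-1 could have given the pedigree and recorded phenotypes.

II-1 ∈ {FF Nn Vv, Ff Nn Vv}

F/I-1 un ·: FF|Ff
F/I-2 un ·: FF|Ff
F/II-1 un I-1×I-2: FF|Ff
F/II-2 un ·: FF|Ff
F/III-1 un II-1×II-2: FF|Ff
F/III-2 un II-1×II-2: FF|Ff
⇒ F over [I-1,I-2,II-1,II-2,III-1,III-2]: 44 consistent
N/I-1 un ·: NN|Nn
N/I-2 un ·: NN|Nn
N/II-1 un I-1×I-2: Nn
N/II-2 un ·: Nn
N/III-1 un II-1×II-2: NN|Nn
N/III-2 aff II-1×II-2: nn
⇒ N over [I-1,I-2,II-1,II-2,III-1,III-2]: 6 consistent
V/I-1 un ·: VV|Vv
V/I-2 un ·: VV|Vv
V/II-1 un I-1×I-2: Vv
V/II-2 un ·: Vv
V/III-1 aff II-1×II-2: vv
V/III-2 aff II-1×II-2: vv
⇒ V over [I-1,I-2,II-1,II-2,III-1,III-2]: 3 consistent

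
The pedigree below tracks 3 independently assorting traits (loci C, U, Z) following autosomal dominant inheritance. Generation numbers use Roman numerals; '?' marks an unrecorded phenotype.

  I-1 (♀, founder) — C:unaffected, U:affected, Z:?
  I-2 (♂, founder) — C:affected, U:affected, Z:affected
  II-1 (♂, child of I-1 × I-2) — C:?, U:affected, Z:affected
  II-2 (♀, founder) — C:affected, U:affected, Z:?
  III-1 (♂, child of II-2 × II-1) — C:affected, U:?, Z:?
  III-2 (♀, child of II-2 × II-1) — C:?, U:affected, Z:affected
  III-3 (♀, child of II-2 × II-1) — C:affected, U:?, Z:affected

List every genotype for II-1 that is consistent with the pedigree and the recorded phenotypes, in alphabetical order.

C/I-1 un ·: cc
C/I-2 aff ·: Cc|CC
C/II-1 ? I-1×I-2: cc|Cc
C/II-2 aff ·: Cc|CC
C/III-1 aff II-2×II-1: Cc|CC
C/III-2 ? II-2×II-1: cc|Cc|CC
C/III-3 aff II-2×II-1: Cc|CC
⇒ C over [I-1,I-2,II-1,II-2,III-1,III-2,III-3]: 43 consistent
U/I-1 aff ·: Uu|UU
U/I-2 aff ·: Uu|UU
U/II-1 aff I-1×I-2: Uu|UU
U/II-2 aff ·: Uu|UU
U/III-1 ? II-2×II-1: uu|Uu|UU
U/III-2 aff II-2×II-1: Uu|UU
U/III-3 ? II-2×II-1: uu|Uu|UU
⇒ U over [I-1,I-2,II-1,II-2,III-1,III-2,III-3]: 114 consistent
Z/I-1 ? ·: zz|Zz|ZZ
Z/I-2 aff ·: Zz|ZZ
Z/II-1 aff I-1×I-2: Zz|ZZ
Z/II-2 ? ·: zz|Zz|ZZ
Z/III-1 ? II-2×II-1: zz|Zz|ZZ
Z/III-2 aff II-2×II-1: Zz|ZZ
Z/III-3 aff II-2×II-1: Zz|ZZ
⇒ Z over [I-1,I-2,II-1,II-2,III-1,III-2,III-3]: 150 consistent

II-1 ∈ {Cc UU ZZ, Cc UU Zz, Cc Uu ZZ, Cc Uu Zz, cc UU ZZ, cc UU Zz, cc Uu ZZ, cc Uu Zz}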